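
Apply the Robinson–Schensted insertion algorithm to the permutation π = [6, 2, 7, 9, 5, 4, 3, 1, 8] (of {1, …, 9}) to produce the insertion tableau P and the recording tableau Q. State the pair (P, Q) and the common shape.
P = [1, 3, 8] / [2, 7, 9] / [4] / [5] / [6];  Q = [1, 3, 4] / [2, 5, 9] / [6] / [7] / [8];  common shape = (3, 3, 1, 1, 1)

Row-insert the values π_1, π_2, … into P one at a time, bumping the leftmost entry strictly greater than the inserted value down to the next row. The recording tableau Q records, in position (i, j), the step at which that cell was added to P.
  Insert 6 (step 1): P = [6];  Q = [1]
  Insert 2 (step 2): P = [2] / [6];  Q = [1] / [2]
  Insert 7 (step 3): P = [2, 7] / [6];  Q = [1, 3] / [2]
  Insert 9 (step 4): P = [2, 7, 9] / [6];  Q = [1, 3, 4] / [2]
  Insert 5 (step 5): P = [2, 5, 9] / [6, 7];  Q = [1, 3, 4] / [2, 5]
  Insert 4 (step 6): P = [2, 4, 9] / [5, 7] / [6];  Q = [1, 3, 4] / [2, 5] / [6]
  Insert 3 (step 7): P = [2, 3, 9] / [4, 7] / [5] / [6];  Q = [1, 3, 4] / [2, 5] / [6] / [7]
  Insert 1 (step 8): P = [1, 3, 9] / [2, 7] / [4] / [5] / [6];  Q = [1, 3, 4] / [2, 5] / [6] / [7] / [8]
  Insert 8 (step 9): P = [1, 3, 8] / [2, 7, 9] / [4] / [5] / [6];  Q = [1, 3, 4] / [2, 5, 9] / [6] / [7] / [8]
Final shape: (3, 3, 1, 1, 1).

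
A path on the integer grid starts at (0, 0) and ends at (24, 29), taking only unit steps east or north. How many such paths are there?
Number of paths = 779255311989700

A monotone lattice path from (0, 0) to (24, 29) consists of 24 east steps and 29 north steps in some order, so it is determined by which 24 of the 53 steps are east. The count is C(53, 24) = 779255311989700.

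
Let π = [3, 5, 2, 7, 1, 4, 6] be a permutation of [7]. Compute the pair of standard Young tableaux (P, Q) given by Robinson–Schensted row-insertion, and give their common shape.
P = [1, 4, 6] / [2, 5, 7] / [3];  Q = [1, 2, 4] / [3, 6, 7] / [5];  common shape = (3, 3, 1)

Row-insert the values π_1, π_2, … into P one at a time, bumping the leftmost entry strictly greater than the inserted value down to the next row. The recording tableau Q records, in position (i, j), the step at which that cell was added to P.
  Insert 3 (step 1): P = [3];  Q = [1]
  Insert 5 (step 2): P = [3, 5];  Q = [1, 2]
  Insert 2 (step 3): P = [2, 5] / [3];  Q = [1, 2] / [3]
  Insert 7 (step 4): P = [2, 5, 7] / [3];  Q = [1, 2, 4] / [3]
  Insert 1 (step 5): P = [1, 5, 7] / [2] / [3];  Q = [1, 2, 4] / [3] / [5]
  Insert 4 (step 6): P = [1, 4, 7] / [2, 5] / [3];  Q = [1, 2, 4] / [3, 6] / [5]
  Insert 6 (step 7): P = [1, 4, 6] / [2, 5, 7] / [3];  Q = [1, 2, 4] / [3, 6, 7] / [5]
Final shape: (3, 3, 1).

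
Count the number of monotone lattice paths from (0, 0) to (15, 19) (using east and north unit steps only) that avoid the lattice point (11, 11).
Number of paths = 1506778680

Total paths from (0, 0) to (15, 19): C(34, 15) = 1855967520. Paths through (11, 11): (paths (0, 0) → (11, 11)) × (paths (11, 11) → (15, 19)) = C(22, 11) · C(12, 4) = 705432 · 495 = 349188840. Avoidance count = 1855967520 − 349188840 = 1506778680.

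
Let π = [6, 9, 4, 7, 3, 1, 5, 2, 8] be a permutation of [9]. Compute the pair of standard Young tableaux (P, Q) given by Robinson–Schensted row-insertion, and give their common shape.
P = [1, 2, 8] / [3, 5] / [4, 7] / [6, 9];  Q = [1, 2, 9] / [3, 4] / [5, 7] / [6, 8];  common shape = (3, 2, 2, 2)

Row-insert the values π_1, π_2, … into P one at a time, bumping the leftmost entry strictly greater than the inserted value down to the next row. The recording tableau Q records, in position (i, j), the step at which that cell was added to P.
  Insert 6 (step 1): P = [6];  Q = [1]
  Insert 9 (step 2): P = [6, 9];  Q = [1, 2]
  Insert 4 (step 3): P = [4, 9] / [6];  Q = [1, 2] / [3]
  Insert 7 (step 4): P = [4, 7] / [6, 9];  Q = [1, 2] / [3, 4]
  Insert 3 (step 5): P = [3, 7] / [4, 9] / [6];  Q = [1, 2] / [3, 4] / [5]
  Insert 1 (step 6): P = [1, 7] / [3, 9] / [4] / [6];  Q = [1, 2] / [3, 4] / [5] / [6]
  Insert 5 (step 7): P = [1, 5] / [3, 7] / [4, 9] / [6];  Q = [1, 2] / [3, 4] / [5, 7] / [6]
  Insert 2 (step 8): P = [1, 2] / [3, 5] / [4, 7] / [6, 9];  Q = [1, 2] / [3, 4] / [5, 7] / [6, 8]
  Insert 8 (step 9): P = [1, 2, 8] / [3, 5] / [4, 7] / [6, 9];  Q = [1, 2, 9] / [3, 4] / [5, 7] / [6, 8]
Final shape: (3, 2, 2, 2).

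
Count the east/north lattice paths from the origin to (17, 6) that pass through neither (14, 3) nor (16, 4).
Number of paths = 78932

Inclusion–exclusion. Total paths: C(23, 17) = 100947. Through P₁: C(17, 14)·C(6, 3) = 13600. Through P₂: C(20, 16)·C(3, 1) = 14535. Since P₁ is strictly southwest of P₂, a monotone path through both must visit P₁ then P₂; paths through both = C(17, 14)·C(3, 2)·C(3, 1) = 6120. Avoid both = 100947 − 13600 − 14535 + 6120 = 78932.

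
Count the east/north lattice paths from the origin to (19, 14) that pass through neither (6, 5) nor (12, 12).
Number of paths = 520192056

Inclusion–exclusion. Total paths: C(33, 19) = 818809200. Through P₁: C(11, 6)·C(22, 13) = 229808040. Through P₂: C(24, 12)·C(9, 7) = 97349616. Since P₁ is strictly southwest of P₂, a monotone path through both must visit P₁ then P₂; paths through both = C(11, 6)·C(13, 6)·C(9, 7) = 28540512. Avoid both = 818809200 − 229808040 − 97349616 + 28540512 = 520192056.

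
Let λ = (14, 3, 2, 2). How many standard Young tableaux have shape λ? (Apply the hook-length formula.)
# SYT of shape (14, 3, 2, 2) = 1508220

Hook-length formula: f^λ = n! / Π hook(c), product over all cells c of the Young diagram. For λ = (14, 3, 2, 2), n = 21 boxes. Hook lengths by row (left-to-right, top-to-bottom): [17, 16, 13, 11, 10, 9, 8, 7, 6, 5, 4, 3, 2, 1]; [5, 4, 1]; [3, 2]; [2, 1]. Product of hooks = 33874993152000. So f^λ = 21! / 33874993152000 = 51090942171709440000 / 33874993152000 = 1508220.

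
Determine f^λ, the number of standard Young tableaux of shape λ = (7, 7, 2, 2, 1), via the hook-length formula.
# SYT of shape (7, 7, 2, 2, 1) = 7407036

Hook-length formula: f^λ = n! / Π hook(c), product over all cells c of the Young diagram. For λ = (7, 7, 2, 2, 1), n = 19 boxes. Hook lengths by row (left-to-right, top-to-bottom): [11, 9, 6, 5, 4, 3, 2]; [10, 8, 5, 4, 3, 2, 1]; [4, 2]; [3, 1]; [1]. Product of hooks = 16422912000. So f^λ = 19! / 16422912000 = 121645100408832000 / 16422912000 = 7407036.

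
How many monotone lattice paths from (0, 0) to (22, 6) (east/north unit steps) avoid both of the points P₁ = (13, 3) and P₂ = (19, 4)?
Number of paths = 204190

Inclusion–exclusion. Total paths: C(28, 22) = 376740. Through P₁: C(16, 13)·C(12, 9) = 123200. Through P₂: C(23, 19)·C(5, 3) = 88550. Since P₁ is strictly southwest of P₂, a monotone path through both must visit P₁ then P₂; paths through both = C(16, 13)·C(7, 6)·C(5, 3) = 39200. Avoid both = 376740 − 123200 − 88550 + 39200 = 204190.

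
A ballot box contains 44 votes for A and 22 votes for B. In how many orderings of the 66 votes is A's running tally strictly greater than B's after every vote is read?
Strict-lead orderings = 60727722660586800

Total orderings of the 66 votes with 44 for A: C(66, 44) = 182183167981760400. By the Bertrand ballot formula (Cycle Lemma / reflection principle), the number of orderings in which A is strictly ahead of B throughout is (p − q)/(p + q) · C(p + q, p) = (44 − 22)/(44 + 22) · 182183167981760400 = 60727722660586800.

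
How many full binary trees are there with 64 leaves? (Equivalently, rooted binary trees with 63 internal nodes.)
C_63 = 94295850558771979787935384946380125

These full binary trees are counted by the Catalan number C_n = (1/(n + 1)) · C(2n, n). For n = 63: C_63 = (1/64) · C(126, 63) = 6034934435761406706427864636568328000/64 = 94295850558771979787935384946380125.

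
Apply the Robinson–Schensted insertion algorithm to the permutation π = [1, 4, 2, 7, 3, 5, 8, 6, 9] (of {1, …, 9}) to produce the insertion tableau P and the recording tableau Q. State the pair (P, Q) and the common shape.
P = [1, 2, 3, 5, 6, 9] / [4, 7, 8];  Q = [1, 2, 4, 6, 7, 9] / [3, 5, 8];  common shape = (6, 3)

Row-insert the values π_1, π_2, … into P one at a time, bumping the leftmost entry strictly greater than the inserted value down to the next row. The recording tableau Q records, in position (i, j), the step at which that cell was added to P.
  Insert 1 (step 1): P = [1];  Q = [1]
  Insert 4 (step 2): P = [1, 4];  Q = [1, 2]
  Insert 2 (step 3): P = [1, 2] / [4];  Q = [1, 2] / [3]
  Insert 7 (step 4): P = [1, 2, 7] / [4];  Q = [1, 2, 4] / [3]
  Insert 3 (step 5): P = [1, 2, 3] / [4, 7];  Q = [1, 2, 4] / [3, 5]
  Insert 5 (step 6): P = [1, 2, 3, 5] / [4, 7];  Q = [1, 2, 4, 6] / [3, 5]
  Insert 8 (step 7): P = [1, 2, 3, 5, 8] / [4, 7];  Q = [1, 2, 4, 6, 7] / [3, 5]
  Insert 6 (step 8): P = [1, 2, 3, 5, 6] / [4, 7, 8];  Q = [1, 2, 4, 6, 7] / [3, 5, 8]
  Insert 9 (step 9): P = [1, 2, 3, 5, 6, 9] / [4, 7, 8];  Q = [1, 2, 4, 6, 7, 9] / [3, 5, 8]
Final shape: (6, 3).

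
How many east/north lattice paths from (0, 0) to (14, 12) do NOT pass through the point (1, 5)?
Number of paths = 9192580

Total paths from (0, 0) to (14, 12): C(26, 14) = 9657700. Paths through (1, 5): (paths (0, 0) → (1, 5)) × (paths (1, 5) → (14, 12)) = C(6, 1) · C(20, 13) = 6 · 77520 = 465120. Avoidance count = 9657700 − 465120 = 9192580.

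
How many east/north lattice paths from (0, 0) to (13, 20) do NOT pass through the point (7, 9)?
Number of paths = 431585000

Total paths from (0, 0) to (13, 20): C(33, 13) = 573166440. Paths through (7, 9): (paths (0, 0) → (7, 9)) × (paths (7, 9) → (13, 20)) = C(16, 7) · C(17, 6) = 11440 · 12376 = 141581440. Avoidance count = 573166440 − 141581440 = 431585000.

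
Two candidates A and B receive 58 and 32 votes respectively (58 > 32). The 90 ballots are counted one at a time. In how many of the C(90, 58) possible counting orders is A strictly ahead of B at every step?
Strict-lead orderings = 693942192804498644265402

Total orderings of the 90 votes with 58 for A: C(90, 58) = 2402107590477110691687930. By the Bertrand ballot formula (Cycle Lemma / reflection principle), the number of orderings in which A is strictly ahead of B throughout is (p − q)/(p + q) · C(p + q, p) = (58 − 32)/(58 + 32) · 2402107590477110691687930 = 693942192804498644265402.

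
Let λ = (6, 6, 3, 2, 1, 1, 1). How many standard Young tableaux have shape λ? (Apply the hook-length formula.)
# SYT of shape (6, 6, 3, 2, 1, 1, 1) = 120931200

Hook-length formula: f^λ = n! / Π hook(c), product over all cells c of the Young diagram. For λ = (6, 6, 3, 2, 1, 1, 1), n = 20 boxes. Hook lengths by row (left-to-right, top-to-bottom): [12, 8, 6, 4, 3, 2]; [11, 7, 5, 3, 2, 1]; [7, 3, 1]; [5, 1]; [3]; [2]; [1]. Product of hooks = 20118067200. So f^λ = 20! / 20118067200 = 2432902008176640000 / 20118067200 = 120931200.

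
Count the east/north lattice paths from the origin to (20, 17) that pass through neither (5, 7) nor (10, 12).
Number of paths = 11973983604

Inclusion–exclusion. Total paths: C(37, 20) = 15905368710. Through P₁: C(12, 5)·C(25, 15) = 2588857920. Through P₂: C(22, 10)·C(15, 10) = 1941877938. Since P₁ is strictly southwest of P₂, a monotone path through both must visit P₁ then P₂; paths through both = C(12, 5)·C(10, 5)·C(15, 10) = 599350752. Avoid both = 15905368710 − 2588857920 − 1941877938 + 599350752 = 11973983604.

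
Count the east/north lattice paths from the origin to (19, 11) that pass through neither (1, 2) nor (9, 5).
Number of paths = 28498769

Inclusion–exclusion. Total paths: C(30, 19) = 54627300. Through P₁: C(3, 1)·C(27, 18) = 14060475. Through P₂: C(14, 9)·C(16, 10) = 16032016. Since P₁ is strictly southwest of P₂, a monotone path through both must visit P₁ then P₂; paths through both = C(3, 1)·C(11, 8)·C(16, 10) = 3963960. Avoid both = 54627300 − 14060475 − 16032016 + 3963960 = 28498769.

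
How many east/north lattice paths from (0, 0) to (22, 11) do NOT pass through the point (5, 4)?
Number of paths = 149927616

Total paths from (0, 0) to (22, 11): C(33, 22) = 193536720. Paths through (5, 4): (paths (0, 0) → (5, 4)) × (paths (5, 4) → (22, 11)) = C(9, 5) · C(24, 17) = 126 · 346104 = 43609104. Avoidance count = 193536720 − 43609104 = 149927616.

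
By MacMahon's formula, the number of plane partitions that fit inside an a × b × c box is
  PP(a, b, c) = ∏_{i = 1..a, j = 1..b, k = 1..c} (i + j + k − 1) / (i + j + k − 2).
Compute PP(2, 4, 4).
PP(2, 4, 4) = 1764

Evaluate the triple product over i = 1..2, j = 1..4, k = 1..4. The factors are (2/1) · (3/2) · (4/3) · (5/4) · (3/2) · (4/3) · (5/4) · (6/5) · … (32 factors total). The numerators and denominators telescope so the product is an integer; carrying out the multiplication exactly gives PP(2, 4, 4) = 1764.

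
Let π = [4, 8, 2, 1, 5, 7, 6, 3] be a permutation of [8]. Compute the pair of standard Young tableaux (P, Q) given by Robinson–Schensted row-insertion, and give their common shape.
P = [1, 3, 6] / [2, 5] / [4, 7] / [8];  Q = [1, 2, 6] / [3, 5] / [4, 7] / [8];  common shape = (3, 2, 2, 1)

Row-insert the values π_1, π_2, … into P one at a time, bumping the leftmost entry strictly greater than the inserted value down to the next row. The recording tableau Q records, in position (i, j), the step at which that cell was added to P.
  Insert 4 (step 1): P = [4];  Q = [1]
  Insert 8 (step 2): P = [4, 8];  Q = [1, 2]
  Insert 2 (step 3): P = [2, 8] / [4];  Q = [1, 2] / [3]
  Insert 1 (step 4): P = [1, 8] / [2] / [4];  Q = [1, 2] / [3] / [4]
  Insert 5 (step 5): P = [1, 5] / [2, 8] / [4];  Q = [1, 2] / [3, 5] / [4]
  Insert 7 (step 6): P = [1, 5, 7] / [2, 8] / [4];  Q = [1, 2, 6] / [3, 5] / [4]
  Insert 6 (step 7): P = [1, 5, 6] / [2, 7] / [4, 8];  Q = [1, 2, 6] / [3, 5] / [4, 7]
  Insert 3 (step 8): P = [1, 3, 6] / [2, 5] / [4, 7] / [8];  Q = [1, 2, 6] / [3, 5] / [4, 7] / [8]
Final shape: (3, 2, 2, 1).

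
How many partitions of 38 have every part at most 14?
p(38, parts ≤ 14) = 20325

Use the recurrence p(n, m) = p(n, m−1) + p(n−m, m): either the largest part is < m (count p(n, m−1)) or the largest part is exactly m (remove one copy of m, count p(n−m, m)). With p(0, ·) = 1 this gives p(38, parts ≤ 14) = 20325. (By conjugating Young diagrams, this also counts partitions of 38 into at most 14 parts.)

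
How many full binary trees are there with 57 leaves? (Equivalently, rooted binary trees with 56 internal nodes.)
C_56 = 6852456927844873497549658464312

These full binary trees are counted by the Catalan number C_n = (1/(n + 1)) · C(2n, n). For n = 56: C_56 = (1/57) · C(112, 56) = 390590044887157789360330532465784/57 = 6852456927844873497549658464312.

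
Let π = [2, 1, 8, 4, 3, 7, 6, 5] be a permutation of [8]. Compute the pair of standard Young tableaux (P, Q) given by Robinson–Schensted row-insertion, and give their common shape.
P = [1, 3, 5] / [2, 4, 6] / [7] / [8];  Q = [1, 3, 6] / [2, 4, 7] / [5] / [8];  common shape = (3, 3, 1, 1)

Row-insert the values π_1, π_2, … into P one at a time, bumping the leftmost entry strictly greater than the inserted value down to the next row. The recording tableau Q records, in position (i, j), the step at which that cell was added to P.
  Insert 2 (step 1): P = [2];  Q = [1]
  Insert 1 (step 2): P = [1] / [2];  Q = [1] / [2]
  Insert 8 (step 3): P = [1, 8] / [2];  Q = [1, 3] / [2]
  Insert 4 (step 4): P = [1, 4] / [2, 8];  Q = [1, 3] / [2, 4]
  Insert 3 (step 5): P = [1, 3] / [2, 4] / [8];  Q = [1, 3] / [2, 4] / [5]
  Insert 7 (step 6): P = [1, 3, 7] / [2, 4] / [8];  Q = [1, 3, 6] / [2, 4] / [5]
  Insert 6 (step 7): P = [1, 3, 6] / [2, 4, 7] / [8];  Q = [1, 3, 6] / [2, 4, 7] / [5]
  Insert 5 (step 8): P = [1, 3, 5] / [2, 4, 6] / [7] / [8];  Q = [1, 3, 6] / [2, 4, 7] / [5] / [8]
Final shape: (3, 3, 1, 1).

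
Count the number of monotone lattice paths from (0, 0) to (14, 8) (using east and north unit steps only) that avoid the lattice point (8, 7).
Number of paths = 274725

Total paths from (0, 0) to (14, 8): C(22, 14) = 319770. Paths through (8, 7): (paths (0, 0) → (8, 7)) × (paths (8, 7) → (14, 8)) = C(15, 8) · C(7, 6) = 6435 · 7 = 45045. Avoidance count = 319770 − 45045 = 274725.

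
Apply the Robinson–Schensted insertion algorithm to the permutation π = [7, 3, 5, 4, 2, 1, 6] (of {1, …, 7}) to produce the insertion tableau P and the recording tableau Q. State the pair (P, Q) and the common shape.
P = [1, 4, 6] / [2] / [3] / [5] / [7];  Q = [1, 3, 7] / [2] / [4] / [5] / [6];  common shape = (3, 1, 1, 1, 1)

Row-insert the values π_1, π_2, … into P one at a time, bumping the leftmost entry strictly greater than the inserted value down to the next row. The recording tableau Q records, in position (i, j), the step at which that cell was added to P.
  Insert 7 (step 1): P = [7];  Q = [1]
  Insert 3 (step 2): P = [3] / [7];  Q = [1] / [2]
  Insert 5 (step 3): P = [3, 5] / [7];  Q = [1, 3] / [2]
  Insert 4 (step 4): P = [3, 4] / [5] / [7];  Q = [1, 3] / [2] / [4]
  Insert 2 (step 5): P = [2, 4] / [3] / [5] / [7];  Q = [1, 3] / [2] / [4] / [5]
  Insert 1 (step 6): P = [1, 4] / [2] / [3] / [5] / [7];  Q = [1, 3] / [2] / [4] / [5] / [6]
  Insert 6 (step 7): P = [1, 4, 6] / [2] / [3] / [5] / [7];  Q = [1, 3, 7] / [2] / [4] / [5] / [6]
Final shape: (3, 1, 1, 1, 1).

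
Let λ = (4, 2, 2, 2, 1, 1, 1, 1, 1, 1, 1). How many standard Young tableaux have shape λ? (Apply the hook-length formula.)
# SYT of shape (4, 2, 2, 2, 1, 1, 1, 1, 1, 1, 1) = 70720

Hook-length formula: f^λ = n! / Π hook(c), product over all cells c of the Young diagram. For λ = (4, 2, 2, 2, 1, 1, 1, 1, 1, 1, 1), n = 17 boxes. Hook lengths by row (left-to-right, top-to-bottom): [14, 6, 2, 1]; [11, 3]; [10, 2]; [9, 1]; [7]; [6]; [5]; [4]; [3]; [2]; [1]. Product of hooks = 5029516800. So f^λ = 17! / 5029516800 = 355687428096000 / 5029516800 = 70720.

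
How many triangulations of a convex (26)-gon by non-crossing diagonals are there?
C_24 = 1289904147324

These polygon triangulations are counted by the Catalan number C_n = (1/(n + 1)) · C(2n, n). For n = 24: C_24 = (1/25) · C(48, 24) = 32247603683100/25 = 1289904147324.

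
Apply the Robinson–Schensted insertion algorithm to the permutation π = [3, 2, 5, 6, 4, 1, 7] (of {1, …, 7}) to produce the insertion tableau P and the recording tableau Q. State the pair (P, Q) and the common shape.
P = [1, 4, 6, 7] / [2, 5] / [3];  Q = [1, 3, 4, 7] / [2, 5] / [6];  common shape = (4, 2, 1)

Row-insert the values π_1, π_2, … into P one at a time, bumping the leftmost entry strictly greater than the inserted value down to the next row. The recording tableau Q records, in position (i, j), the step at which that cell was added to P.
  Insert 3 (step 1): P = [3];  Q = [1]
  Insert 2 (step 2): P = [2] / [3];  Q = [1] / [2]
  Insert 5 (step 3): P = [2, 5] / [3];  Q = [1, 3] / [2]
  Insert 6 (step 4): P = [2, 5, 6] / [3];  Q = [1, 3, 4] / [2]
  Insert 4 (step 5): P = [2, 4, 6] / [3, 5];  Q = [1, 3, 4] / [2, 5]
  Insert 1 (step 6): P = [1, 4, 6] / [2, 5] / [3];  Q = [1, 3, 4] / [2, 5] / [6]
  Insert 7 (step 7): P = [1, 4, 6, 7] / [2, 5] / [3];  Q = [1, 3, 4, 7] / [2, 5] / [6]
Final shape: (4, 2, 1).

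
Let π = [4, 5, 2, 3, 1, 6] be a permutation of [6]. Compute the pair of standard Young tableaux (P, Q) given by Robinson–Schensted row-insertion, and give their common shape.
P = [1, 3, 6] / [2, 5] / [4];  Q = [1, 2, 6] / [3, 4] / [5];  common shape = (3, 2, 1)

Row-insert the values π_1, π_2, … into P one at a time, bumping the leftmost entry strictly greater than the inserted value down to the next row. The recording tableau Q records, in position (i, j), the step at which that cell was added to P.
  Insert 4 (step 1): P = [4];  Q = [1]
  Insert 5 (step 2): P = [4, 5];  Q = [1, 2]
  Insert 2 (step 3): P = [2, 5] / [4];  Q = [1, 2] / [3]
  Insert 3 (step 4): P = [2, 3] / [4, 5];  Q = [1, 2] / [3, 4]
  Insert 1 (step 5): P = [1, 3] / [2, 5] / [4];  Q = [1, 2] / [3, 4] / [5]
  Insert 6 (step 6): P = [1, 3, 6] / [2, 5] / [4];  Q = [1, 2, 6] / [3, 4] / [5]
Final shape: (3, 2, 1).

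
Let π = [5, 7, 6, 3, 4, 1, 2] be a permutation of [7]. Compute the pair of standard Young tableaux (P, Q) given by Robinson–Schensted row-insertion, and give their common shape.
P = [1, 2] / [3, 4] / [5, 6] / [7];  Q = [1, 2] / [3, 5] / [4, 7] / [6];  common shape = (2, 2, 2, 1)

Row-insert the values π_1, π_2, … into P one at a time, bumping the leftmost entry strictly greater than the inserted value down to the next row. The recording tableau Q records, in position (i, j), the step at which that cell was added to P.
  Insert 5 (step 1): P = [5];  Q = [1]
  Insert 7 (step 2): P = [5, 7];  Q = [1, 2]
  Insert 6 (step 3): P = [5, 6] / [7];  Q = [1, 2] / [3]
  Insert 3 (step 4): P = [3, 6] / [5] / [7];  Q = [1, 2] / [3] / [4]
  Insert 4 (step 5): P = [3, 4] / [5, 6] / [7];  Q = [1, 2] / [3, 5] / [4]
  Insert 1 (step 6): P = [1, 4] / [3, 6] / [5] / [7];  Q = [1, 2] / [3, 5] / [4] / [6]
  Insert 2 (step 7): P = [1, 2] / [3, 4] / [5, 6] / [7];  Q = [1, 2] / [3, 5] / [4, 7] / [6]
Final shape: (2, 2, 2, 1).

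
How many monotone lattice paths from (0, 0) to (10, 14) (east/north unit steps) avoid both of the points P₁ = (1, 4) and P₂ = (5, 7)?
Number of paths = 1010702

Inclusion–exclusion. Total paths: C(24, 10) = 1961256. Through P₁: C(5, 1)·C(19, 9) = 461890. Through P₂: C(12, 5)·C(12, 5) = 627264. Since P₁ is strictly southwest of P₂, a monotone path through both must visit P₁ then P₂; paths through both = C(5, 1)·C(7, 4)·C(12, 5) = 138600. Avoid both = 1961256 − 461890 − 627264 + 138600 = 1010702.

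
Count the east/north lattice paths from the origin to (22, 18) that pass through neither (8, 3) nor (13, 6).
Number of paths = 95324070840

Inclusion–exclusion. Total paths: C(40, 22) = 113380261800. Through P₁: C(11, 8)·C(29, 14) = 12797195400. Through P₂: C(19, 13)·C(21, 9) = 7974908760. Since P₁ is strictly southwest of P₂, a monotone path through both must visit P₁ then P₂; paths through both = C(11, 8)·C(8, 5)·C(21, 9) = 2715913200. Avoid both = 113380261800 − 12797195400 − 7974908760 + 2715913200 = 95324070840.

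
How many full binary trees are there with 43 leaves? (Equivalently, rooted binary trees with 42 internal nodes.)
C_42 = 39044429911904443959240

These full binary trees are counted by the Catalan number C_n = (1/(n + 1)) · C(2n, n). For n = 42: C_42 = (1/43) · C(84, 42) = 1678910486211891090247320/43 = 39044429911904443959240.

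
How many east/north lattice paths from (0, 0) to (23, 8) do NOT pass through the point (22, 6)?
Number of paths = 6758505

Total paths from (0, 0) to (23, 8): C(31, 23) = 7888725. Paths through (22, 6): (paths (0, 0) → (22, 6)) × (paths (22, 6) → (23, 8)) = C(28, 22) · C(3, 1) = 376740 · 3 = 1130220. Avoidance count = 7888725 − 1130220 = 6758505.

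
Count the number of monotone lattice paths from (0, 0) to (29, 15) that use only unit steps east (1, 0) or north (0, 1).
Number of paths = 229911617056

A monotone lattice path from (0, 0) to (29, 15) consists of 29 east steps and 15 north steps in some order, so it is determined by which 29 of the 44 steps are east. The count is C(44, 29) = 229911617056.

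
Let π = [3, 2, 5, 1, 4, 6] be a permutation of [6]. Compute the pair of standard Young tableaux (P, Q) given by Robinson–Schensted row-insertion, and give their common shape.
P = [1, 4, 6] / [2, 5] / [3];  Q = [1, 3, 6] / [2, 5] / [4];  common shape = (3, 2, 1)

Row-insert the values π_1, π_2, … into P one at a time, bumping the leftmost entry strictly greater than the inserted value down to the next row. The recording tableau Q records, in position (i, j), the step at which that cell was added to P.
  Insert 3 (step 1): P = [3];  Q = [1]
  Insert 2 (step 2): P = [2] / [3];  Q = [1] / [2]
  Insert 5 (step 3): P = [2, 5] / [3];  Q = [1, 3] / [2]
  Insert 1 (step 4): P = [1, 5] / [2] / [3];  Q = [1, 3] / [2] / [4]
  Insert 4 (step 5): P = [1, 4] / [2, 5] / [3];  Q = [1, 3] / [2, 5] / [4]
  Insert 6 (step 6): P = [1, 4, 6] / [2, 5] / [3];  Q = [1, 3, 6] / [2, 5] / [4]
Final shape: (3, 2, 1).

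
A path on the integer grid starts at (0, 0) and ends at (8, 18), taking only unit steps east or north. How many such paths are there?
Number of paths = 1562275

A monotone lattice path from (0, 0) to (8, 18) consists of 8 east steps and 18 north steps in some order, so it is determined by which 8 of the 26 steps are east. The count is C(26, 8) = 1562275.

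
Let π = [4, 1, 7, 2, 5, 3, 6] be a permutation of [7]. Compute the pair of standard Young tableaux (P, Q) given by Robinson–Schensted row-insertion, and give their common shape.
P = [1, 2, 3, 6] / [4, 5] / [7];  Q = [1, 3, 5, 7] / [2, 4] / [6];  common shape = (4, 2, 1)

Row-insert the values π_1, π_2, … into P one at a time, bumping the leftmost entry strictly greater than the inserted value down to the next row. The recording tableau Q records, in position (i, j), the step at which that cell was added to P.
  Insert 4 (step 1): P = [4];  Q = [1]
  Insert 1 (step 2): P = [1] / [4];  Q = [1] / [2]
  Insert 7 (step 3): P = [1, 7] / [4];  Q = [1, 3] / [2]
  Insert 2 (step 4): P = [1, 2] / [4, 7];  Q = [1, 3] / [2, 4]
  Insert 5 (step 5): P = [1, 2, 5] / [4, 7];  Q = [1, 3, 5] / [2, 4]
  Insert 3 (step 6): P = [1, 2, 3] / [4, 5] / [7];  Q = [1, 3, 5] / [2, 4] / [6]
  Insert 6 (step 7): P = [1, 2, 3, 6] / [4, 5] / [7];  Q = [1, 3, 5, 7] / [2, 4] / [6]
Final shape: (4, 2, 1).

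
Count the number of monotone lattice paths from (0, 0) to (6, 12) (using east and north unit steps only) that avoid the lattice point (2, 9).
Number of paths = 16639

Total paths from (0, 0) to (6, 12): C(18, 6) = 18564. Paths through (2, 9): (paths (0, 0) → (2, 9)) × (paths (2, 9) → (6, 12)) = C(11, 2) · C(7, 4) = 55 · 35 = 1925. Avoidance count = 18564 − 1925 = 16639.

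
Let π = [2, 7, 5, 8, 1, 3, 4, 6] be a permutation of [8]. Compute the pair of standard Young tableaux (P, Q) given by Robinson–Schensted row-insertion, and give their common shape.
P = [1, 3, 4, 6] / [2, 5, 8] / [7];  Q = [1, 2, 4, 8] / [3, 6, 7] / [5];  common shape = (4, 3, 1)

Row-insert the values π_1, π_2, … into P one at a time, bumping the leftmost entry strictly greater than the inserted value down to the next row. The recording tableau Q records, in position (i, j), the step at which that cell was added to P.
  Insert 2 (step 1): P = [2];  Q = [1]
  Insert 7 (step 2): P = [2, 7];  Q = [1, 2]
  Insert 5 (step 3): P = [2, 5] / [7];  Q = [1, 2] / [3]
  Insert 8 (step 4): P = [2, 5, 8] / [7];  Q = [1, 2, 4] / [3]
  Insert 1 (step 5): P = [1, 5, 8] / [2] / [7];  Q = [1, 2, 4] / [3] / [5]
  Insert 3 (step 6): P = [1, 3, 8] / [2, 5] / [7];  Q = [1, 2, 4] / [3, 6] / [5]
  Insert 4 (step 7): P = [1, 3, 4] / [2, 5, 8] / [7];  Q = [1, 2, 4] / [3, 6, 7] / [5]
  Insert 6 (step 8): P = [1, 3, 4, 6] / [2, 5, 8] / [7];  Q = [1, 2, 4, 8] / [3, 6, 7] / [5]
Final shape: (4, 3, 1).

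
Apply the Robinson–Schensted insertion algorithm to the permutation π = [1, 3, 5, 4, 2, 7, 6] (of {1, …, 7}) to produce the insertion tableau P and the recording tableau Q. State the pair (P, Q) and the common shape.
P = [1, 2, 4, 6] / [3, 7] / [5];  Q = [1, 2, 3, 6] / [4, 7] / [5];  common shape = (4, 2, 1)

Row-insert the values π_1, π_2, … into P one at a time, bumping the leftmost entry strictly greater than the inserted value down to the next row. The recording tableau Q records, in position (i, j), the step at which that cell was added to P.
  Insert 1 (step 1): P = [1];  Q = [1]
  Insert 3 (step 2): P = [1, 3];  Q = [1, 2]
  Insert 5 (step 3): P = [1, 3, 5];  Q = [1, 2, 3]
  Insert 4 (step 4): P = [1, 3, 4] / [5];  Q = [1, 2, 3] / [4]
  Insert 2 (step 5): P = [1, 2, 4] / [3] / [5];  Q = [1, 2, 3] / [4] / [5]
  Insert 7 (step 6): P = [1, 2, 4, 7] / [3] / [5];  Q = [1, 2, 3, 6] / [4] / [5]
  Insert 6 (step 7): P = [1, 2, 4, 6] / [3, 7] / [5];  Q = [1, 2, 3, 6] / [4, 7] / [5]
Final shape: (4, 2, 1).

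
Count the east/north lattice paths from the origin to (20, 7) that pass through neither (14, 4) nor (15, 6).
Number of paths = 360486

Inclusion–exclusion. Total paths: C(27, 20) = 888030. Through P₁: C(18, 14)·C(9, 6) = 257040. Through P₂: C(21, 15)·C(6, 5) = 325584. Since P₁ is strictly southwest of P₂, a monotone path through both must visit P₁ then P₂; paths through both = C(18, 14)·C(3, 1)·C(6, 5) = 55080. Avoid both = 888030 − 257040 − 325584 + 55080 = 360486.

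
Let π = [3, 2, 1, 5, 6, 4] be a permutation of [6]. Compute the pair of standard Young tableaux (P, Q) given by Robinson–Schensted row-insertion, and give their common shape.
P = [1, 4, 6] / [2, 5] / [3];  Q = [1, 4, 5] / [2, 6] / [3];  common shape = (3, 2, 1)

Row-insert the values π_1, π_2, … into P one at a time, bumping the leftmost entry strictly greater than the inserted value down to the next row. The recording tableau Q records, in position (i, j), the step at which that cell was added to P.
  Insert 3 (step 1): P = [3];  Q = [1]
  Insert 2 (step 2): P = [2] / [3];  Q = [1] / [2]
  Insert 1 (step 3): P = [1] / [2] / [3];  Q = [1] / [2] / [3]
  Insert 5 (step 4): P = [1, 5] / [2] / [3];  Q = [1, 4] / [2] / [3]
  Insert 6 (step 5): P = [1, 5, 6] / [2] / [3];  Q = [1, 4, 5] / [2] / [3]
  Insert 4 (step 6): P = [1, 4, 6] / [2, 5] / [3];  Q = [1, 4, 5] / [2, 6] / [3]
Final shape: (3, 2, 1).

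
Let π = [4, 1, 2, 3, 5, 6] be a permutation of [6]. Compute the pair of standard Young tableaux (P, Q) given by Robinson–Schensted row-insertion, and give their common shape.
P = [1, 2, 3, 5, 6] / [4];  Q = [1, 3, 4, 5, 6] / [2];  common shape = (5, 1)

Row-insert the values π_1, π_2, … into P one at a time, bumping the leftmost entry strictly greater than the inserted value down to the next row. The recording tableau Q records, in position (i, j), the step at which that cell was added to P.
  Insert 4 (step 1): P = [4];  Q = [1]
  Insert 1 (step 2): P = [1] / [4];  Q = [1] / [2]
  Insert 2 (step 3): P = [1, 2] / [4];  Q = [1, 3] / [2]
  Insert 3 (step 4): P = [1, 2, 3] / [4];  Q = [1, 3, 4] / [2]
  Insert 5 (step 5): P = [1, 2, 3, 5] / [4];  Q = [1, 3, 4, 5] / [2]
  Insert 6 (step 6): P = [1, 2, 3, 5, 6] / [4];  Q = [1, 3, 4, 5, 6] / [2]
Final shape: (5, 1).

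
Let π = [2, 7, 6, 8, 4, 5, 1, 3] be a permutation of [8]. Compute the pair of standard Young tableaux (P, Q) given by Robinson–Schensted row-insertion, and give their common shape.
P = [1, 3, 5] / [2, 4] / [6, 8] / [7];  Q = [1, 2, 4] / [3, 6] / [5, 8] / [7];  common shape = (3, 2, 2, 1)

Row-insert the values π_1, π_2, … into P one at a time, bumping the leftmost entry strictly greater than the inserted value down to the next row. The recording tableau Q records, in position (i, j), the step at which that cell was added to P.
  Insert 2 (step 1): P = [2];  Q = [1]
  Insert 7 (step 2): P = [2, 7];  Q = [1, 2]
  Insert 6 (step 3): P = [2, 6] / [7];  Q = [1, 2] / [3]
  Insert 8 (step 4): P = [2, 6, 8] / [7];  Q = [1, 2, 4] / [3]
  Insert 4 (step 5): P = [2, 4, 8] / [6] / [7];  Q = [1, 2, 4] / [3] / [5]
  Insert 5 (step 6): P = [2, 4, 5] / [6, 8] / [7];  Q = [1, 2, 4] / [3, 6] / [5]
  Insert 1 (step 7): P = [1, 4, 5] / [2, 8] / [6] / [7];  Q = [1, 2, 4] / [3, 6] / [5] / [7]
  Insert 3 (step 8): P = [1, 3, 5] / [2, 4] / [6, 8] / [7];  Q = [1, 2, 4] / [3, 6] / [5, 8] / [7]
Final shape: (3, 2, 2, 1).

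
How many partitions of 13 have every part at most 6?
p(13, parts ≤ 6) = 71

Partitions of 13 with all parts ≤ 6: 6+6+1, 6+5+2, 6+5+1+1, 6+4+3, 6+4+2+1, 6+4+1+1+1, 6+3+3+1, 6+3+2+2, 6+3+2+1+1, 6+3+1+1+1+1, 6+2+2+2+1, 6+2+2+1+1+1, 6+2+1+1+1+1+1, 6+1+1+1+1+1+1+1, 5+5+3, 5+5+2+1, 5+5+1+1+1, 5+4+4, 5+4+3+1, 5+4+2+2, 5+4+2+1+1, 5+4+1+1+1+1, 5+3+3+2, 5+3+3+1+1, 5+3+2+2+1, 5+3+2+1+1+1, 5+3+1+1+1+1+1, 5+2+2+2+2, 5+2+2+2+1+1, 5+2+2+1+1+1+1, … (71 total). Count = 71.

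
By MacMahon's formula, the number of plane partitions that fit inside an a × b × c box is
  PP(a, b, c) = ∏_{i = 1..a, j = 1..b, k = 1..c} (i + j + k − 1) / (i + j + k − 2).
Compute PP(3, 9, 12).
PP(3, 9, 12) = 217233856319480

Evaluate the triple product over i = 1..3, j = 1..9, k = 1..12. The factors are (2/1) · (3/2) · (4/3) · (5/4) · (6/5) · (7/6) · (8/7) · (9/8) · … (324 factors total). The numerators and denominators telescope so the product is an integer; carrying out the multiplication exactly gives PP(3, 9, 12) = 217233856319480.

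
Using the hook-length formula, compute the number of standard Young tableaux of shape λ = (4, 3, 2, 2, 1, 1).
# SYT of shape (4, 3, 2, 2, 1, 1) = 17160

Hook-length formula: f^λ = n! / Π hook(c), product over all cells c of the Young diagram. For λ = (4, 3, 2, 2, 1, 1), n = 13 boxes. Hook lengths by row (left-to-right, top-to-bottom): [9, 6, 3, 1]; [7, 4, 1]; [5, 2]; [4, 1]; [2]; [1]. Product of hooks = 362880. So f^λ = 13! / 362880 = 6227020800 / 362880 = 17160.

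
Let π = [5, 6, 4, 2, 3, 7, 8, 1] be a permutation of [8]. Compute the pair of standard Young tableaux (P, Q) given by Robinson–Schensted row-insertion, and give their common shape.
P = [1, 3, 7, 8] / [2, 6] / [4] / [5];  Q = [1, 2, 6, 7] / [3, 5] / [4] / [8];  common shape = (4, 2, 1, 1)

Row-insert the values π_1, π_2, … into P one at a time, bumping the leftmost entry strictly greater than the inserted value down to the next row. The recording tableau Q records, in position (i, j), the step at which that cell was added to P.
  Insert 5 (step 1): P = [5];  Q = [1]
  Insert 6 (step 2): P = [5, 6];  Q = [1, 2]
  Insert 4 (step 3): P = [4, 6] / [5];  Q = [1, 2] / [3]
  Insert 2 (step 4): P = [2, 6] / [4] / [5];  Q = [1, 2] / [3] / [4]
  Insert 3 (step 5): P = [2, 3] / [4, 6] / [5];  Q = [1, 2] / [3, 5] / [4]
  Insert 7 (step 6): P = [2, 3, 7] / [4, 6] / [5];  Q = [1, 2, 6] / [3, 5] / [4]
  Insert 8 (step 7): P = [2, 3, 7, 8] / [4, 6] / [5];  Q = [1, 2, 6, 7] / [3, 5] / [4]
  Insert 1 (step 8): P = [1, 3, 7, 8] / [2, 6] / [4] / [5];  Q = [1, 2, 6, 7] / [3, 5] / [4] / [8]
Final shape: (4, 2, 1, 1).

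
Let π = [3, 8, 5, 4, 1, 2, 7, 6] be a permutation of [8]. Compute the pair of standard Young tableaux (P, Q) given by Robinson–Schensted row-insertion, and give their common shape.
P = [1, 2, 6] / [3, 4, 7] / [5] / [8];  Q = [1, 2, 7] / [3, 6, 8] / [4] / [5];  common shape = (3, 3, 1, 1)

Row-insert the values π_1, π_2, … into P one at a time, bumping the leftmost entry strictly greater than the inserted value down to the next row. The recording tableau Q records, in position (i, j), the step at which that cell was added to P.
  Insert 3 (step 1): P = [3];  Q = [1]
  Insert 8 (step 2): P = [3, 8];  Q = [1, 2]
  Insert 5 (step 3): P = [3, 5] / [8];  Q = [1, 2] / [3]
  Insert 4 (step 4): P = [3, 4] / [5] / [8];  Q = [1, 2] / [3] / [4]
  Insert 1 (step 5): P = [1, 4] / [3] / [5] / [8];  Q = [1, 2] / [3] / [4] / [5]
  Insert 2 (step 6): P = [1, 2] / [3, 4] / [5] / [8];  Q = [1, 2] / [3, 6] / [4] / [5]
  Insert 7 (step 7): P = [1, 2, 7] / [3, 4] / [5] / [8];  Q = [1, 2, 7] / [3, 6] / [4] / [5]
  Insert 6 (step 8): P = [1, 2, 6] / [3, 4, 7] / [5] / [8];  Q = [1, 2, 7] / [3, 6, 8] / [4] / [5]
Final shape: (3, 3, 1, 1).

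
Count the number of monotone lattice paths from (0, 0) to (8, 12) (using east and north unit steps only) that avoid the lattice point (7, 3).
Number of paths = 124770

Total paths from (0, 0) to (8, 12): C(20, 8) = 125970. Paths through (7, 3): (paths (0, 0) → (7, 3)) × (paths (7, 3) → (8, 12)) = C(10, 7) · C(10, 1) = 120 · 10 = 1200. Avoidance count = 125970 − 1200 = 124770.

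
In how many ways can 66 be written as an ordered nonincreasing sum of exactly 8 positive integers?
p(66, 8 parts) = 67696

Partitions of n into exactly k parts are in bijection with partitions of n − k into at most k parts (subtract 1 from each part). So p(66, exactly 8) = p(58, parts ≤ 8). Computing via the recurrence p(m, j) = p(m, j−1) + p(m−j, j) gives 67696.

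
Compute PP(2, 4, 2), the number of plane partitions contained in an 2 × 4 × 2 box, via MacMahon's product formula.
PP(2, 4, 2) = 105

Evaluate the triple product over i = 1..2, j = 1..4, k = 1..2. The factors are (2/1) · (3/2) · (3/2) · (4/3) · (4/3) · (5/4) · (5/4) · (6/5) · … (16 factors total). The numerators and denominators telescope so the product is an integer; carrying out the multiplication exactly gives PP(2, 4, 2) = 105.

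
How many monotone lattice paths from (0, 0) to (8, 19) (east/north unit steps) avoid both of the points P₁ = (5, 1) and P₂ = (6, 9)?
Number of paths = 1885329

Inclusion–exclusion. Total paths: C(27, 8) = 2220075. Through P₁: C(6, 5)·C(21, 3) = 7980. Through P₂: C(15, 6)·C(12, 2) = 330330. Since P₁ is strictly southwest of P₂, a monotone path through both must visit P₁ then P₂; paths through both = C(6, 5)·C(9, 1)·C(12, 2) = 3564. Avoid both = 2220075 − 7980 − 330330 + 3564 = 1885329.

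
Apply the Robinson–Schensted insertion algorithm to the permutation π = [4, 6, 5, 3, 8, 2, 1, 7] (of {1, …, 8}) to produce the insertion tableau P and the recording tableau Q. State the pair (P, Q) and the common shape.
P = [1, 5, 7] / [2, 8] / [3] / [4] / [6];  Q = [1, 2, 5] / [3, 8] / [4] / [6] / [7];  common shape = (3, 2, 1, 1, 1)

Row-insert the values π_1, π_2, … into P one at a time, bumping the leftmost entry strictly greater than the inserted value down to the next row. The recording tableau Q records, in position (i, j), the step at which that cell was added to P.
  Insert 4 (step 1): P = [4];  Q = [1]
  Insert 6 (step 2): P = [4, 6];  Q = [1, 2]
  Insert 5 (step 3): P = [4, 5] / [6];  Q = [1, 2] / [3]
  Insert 3 (step 4): P = [3, 5] / [4] / [6];  Q = [1, 2] / [3] / [4]
  Insert 8 (step 5): P = [3, 5, 8] / [4] / [6];  Q = [1, 2, 5] / [3] / [4]
  Insert 2 (step 6): P = [2, 5, 8] / [3] / [4] / [6];  Q = [1, 2, 5] / [3] / [4] / [6]
  Insert 1 (step 7): P = [1, 5, 8] / [2] / [3] / [4] / [6];  Q = [1, 2, 5] / [3] / [4] / [6] / [7]
  Insert 7 (step 8): P = [1, 5, 7] / [2, 8] / [3] / [4] / [6];  Q = [1, 2, 5] / [3, 8] / [4] / [6] / [7]
Final shape: (3, 2, 1, 1, 1).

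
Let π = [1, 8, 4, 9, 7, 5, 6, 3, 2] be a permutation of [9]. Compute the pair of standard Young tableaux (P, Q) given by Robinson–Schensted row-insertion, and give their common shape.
P = [1, 2, 5, 6] / [3, 9] / [4] / [7] / [8];  Q = [1, 2, 4, 7] / [3, 5] / [6] / [8] / [9];  common shape = (4, 2, 1, 1, 1)

Row-insert the values π_1, π_2, … into P one at a time, bumping the leftmost entry strictly greater than the inserted value down to the next row. The recording tableau Q records, in position (i, j), the step at which that cell was added to P.
  Insert 1 (step 1): P = [1];  Q = [1]
  Insert 8 (step 2): P = [1, 8];  Q = [1, 2]
  Insert 4 (step 3): P = [1, 4] / [8];  Q = [1, 2] / [3]
  Insert 9 (step 4): P = [1, 4, 9] / [8];  Q = [1, 2, 4] / [3]
  Insert 7 (step 5): P = [1, 4, 7] / [8, 9];  Q = [1, 2, 4] / [3, 5]
  Insert 5 (step 6): P = [1, 4, 5] / [7, 9] / [8];  Q = [1, 2, 4] / [3, 5] / [6]
  Insert 6 (step 7): P = [1, 4, 5, 6] / [7, 9] / [8];  Q = [1, 2, 4, 7] / [3, 5] / [6]
  Insert 3 (step 8): P = [1, 3, 5, 6] / [4, 9] / [7] / [8];  Q = [1, 2, 4, 7] / [3, 5] / [6] / [8]
  Insert 2 (step 9): P = [1, 2, 5, 6] / [3, 9] / [4] / [7] / [8];  Q = [1, 2, 4, 7] / [3, 5] / [6] / [8] / [9]
Final shape: (4, 2, 1, 1, 1).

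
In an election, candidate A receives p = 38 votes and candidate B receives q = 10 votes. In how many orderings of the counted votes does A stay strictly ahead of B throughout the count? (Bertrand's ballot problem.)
Strict-lead orderings = 3815417606

Total orderings of the 48 votes with 38 for A: C(48, 38) = 6540715896. By the Bertrand ballot formula (Cycle Lemma / reflection principle), the number of orderings in which A is strictly ahead of B throughout is (p − q)/(p + q) · C(p + q, p) = (38 − 10)/(38 + 10) · 6540715896 = 3815417606.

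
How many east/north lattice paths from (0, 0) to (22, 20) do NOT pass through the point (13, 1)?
Number of paths = 513694910820

Total paths from (0, 0) to (22, 20): C(42, 22) = 513791607420. Paths through (13, 1): (paths (0, 0) → (13, 1)) × (paths (13, 1) → (22, 20)) = C(14, 13) · C(28, 9) = 14 · 6906900 = 96696600. Avoidance count = 513791607420 − 96696600 = 513694910820.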